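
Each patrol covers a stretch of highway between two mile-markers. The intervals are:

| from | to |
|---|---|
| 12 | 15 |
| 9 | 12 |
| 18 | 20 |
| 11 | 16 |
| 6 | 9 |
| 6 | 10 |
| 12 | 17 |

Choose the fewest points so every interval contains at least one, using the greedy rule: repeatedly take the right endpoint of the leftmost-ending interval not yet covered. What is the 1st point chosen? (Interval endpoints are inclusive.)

Process intervals by earliest right end; each time one isn't hit yet, stab at its right endpoint.
By right end: [6,9]  [6,10]  [9,12]  [12,15]  [11,16]  [12,17]  [18,20]
[6,9] uncovered → point at 9; [12,15] uncovered → point at 15; [18,20] uncovered → point at 20.
Points: 9, 15, 20 (3 total).

9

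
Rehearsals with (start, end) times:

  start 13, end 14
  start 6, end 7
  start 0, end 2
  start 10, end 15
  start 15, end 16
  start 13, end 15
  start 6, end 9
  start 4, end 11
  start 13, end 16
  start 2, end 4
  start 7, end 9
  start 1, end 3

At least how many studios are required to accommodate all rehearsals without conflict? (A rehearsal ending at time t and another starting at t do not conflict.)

4

Count concurrent intervals with a sweep; the peak is the room count.
Events (time:±→running): 0:+→1 1:+→2 2:-→1 2:+→2 3:-→1 4:-→0 4:+→1 6:+→2 6:+→3 7:-→2 7:+→3 9:-→2 9:-→1 10:+→2 11:-→1 13:+→2 13:+→3 13:+→4 … peak 4.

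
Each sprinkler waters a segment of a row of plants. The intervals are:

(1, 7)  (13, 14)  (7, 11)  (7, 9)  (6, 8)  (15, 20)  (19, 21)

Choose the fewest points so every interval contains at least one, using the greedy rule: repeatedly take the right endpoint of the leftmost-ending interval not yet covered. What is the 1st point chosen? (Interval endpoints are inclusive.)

Sort by right endpoint; whenever an interval is uncovered, place a point at its right end.
By right end: [1,7]  [6,8]  [7,9]  [7,11]  [13,14]  [15,20]  [19,21]
[1,7] uncovered → point at 7; [13,14] uncovered → point at 14; [15,20] uncovered → point at 20.
Points: 7, 14, 20 (3 total).

7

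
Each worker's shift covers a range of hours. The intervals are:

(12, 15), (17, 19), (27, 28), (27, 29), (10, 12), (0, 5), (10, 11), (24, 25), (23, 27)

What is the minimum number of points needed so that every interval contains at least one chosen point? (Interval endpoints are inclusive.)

6

Sorted: [0,5] [10,11] [10,12] [12,15] [17,19] [24,25] [23,27] [27,28] [27,29]
{[0,5]} hit by 5; {[10,11],[10,12]} hit by 11; {[12,15]} hit by 15; {[17,19]} hit by 19; {[24,25],[23,27]} hit by 25; {[27,28],[27,29]} hit by 28.
Points: 5, 11, 15, 19, 25, 28 (6 total).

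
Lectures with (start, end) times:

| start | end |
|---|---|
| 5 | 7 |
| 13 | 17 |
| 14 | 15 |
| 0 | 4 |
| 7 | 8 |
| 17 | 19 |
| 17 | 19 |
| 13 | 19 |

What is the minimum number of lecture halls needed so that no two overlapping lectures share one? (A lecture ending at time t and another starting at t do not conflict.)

3

Count concurrent intervals with a sweep; the peak is the room count.
Events (time:±→running): 0:+→1 4:-→0 5:+→1 7:-→0 7:+→1 8:-→0 13:+→1 13:+→2 14:+→3 … peak 3.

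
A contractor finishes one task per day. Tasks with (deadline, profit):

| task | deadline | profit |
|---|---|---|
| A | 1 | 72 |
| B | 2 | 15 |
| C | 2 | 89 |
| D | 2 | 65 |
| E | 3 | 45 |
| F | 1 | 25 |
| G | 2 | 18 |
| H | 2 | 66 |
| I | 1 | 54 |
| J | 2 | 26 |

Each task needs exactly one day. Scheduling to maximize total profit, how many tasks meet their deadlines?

3

By profit: C(d2,89), A(d1,72), H(d2,66), D(d2,65), I(d1,54), E(d3,45), J(d2,26), F(d1,25), G(d2,18), B(d2,15)
C→slot 2; A→slot 1; H skipped; D skipped; I skipped; E→slot 3; J skipped; F skipped; G skipped; B skipped.
3 of 10 scheduled.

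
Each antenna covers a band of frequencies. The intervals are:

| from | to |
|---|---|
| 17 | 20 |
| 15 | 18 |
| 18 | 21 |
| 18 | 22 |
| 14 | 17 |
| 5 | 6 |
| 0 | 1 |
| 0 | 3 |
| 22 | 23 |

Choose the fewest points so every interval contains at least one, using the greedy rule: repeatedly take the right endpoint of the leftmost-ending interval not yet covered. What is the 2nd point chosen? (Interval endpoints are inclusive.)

6

Sort by right endpoint; whenever an interval is uncovered, place a point at its right end.
Sorted: [0,1] [0,3] [5,6] [14,17] [15,18] [17,20] [18,21] [18,22] [22,23]
{[0,1],[0,3]} hit by 1; {[5,6]} hit by 6; {[14,17],[15,18],[17,20]} hit by 17; {[18,21],[18,22]} hit by 21; {[22,23]} hit by 23.
Points: 1, 6, 17, 21, 23 (5 total).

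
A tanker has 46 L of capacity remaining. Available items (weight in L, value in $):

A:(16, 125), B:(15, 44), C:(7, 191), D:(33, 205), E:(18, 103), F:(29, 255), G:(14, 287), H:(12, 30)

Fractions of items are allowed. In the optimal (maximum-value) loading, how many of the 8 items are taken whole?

2

Order: C (191/7=27.29) > G (287/14=20.50) > F (255/29=8.79) > A (125/16=7.81) > D (205/33=6.21) > E (103/18=5.72) > B (44/15=2.93) > H (30/12=2.50)
Fill: take C (7 @ 191) → take G (14 @ 287) → take 25/29 of F → 219.83; 46/46 used.
2 item(s) taken whole; one partial (take 25/29 of F).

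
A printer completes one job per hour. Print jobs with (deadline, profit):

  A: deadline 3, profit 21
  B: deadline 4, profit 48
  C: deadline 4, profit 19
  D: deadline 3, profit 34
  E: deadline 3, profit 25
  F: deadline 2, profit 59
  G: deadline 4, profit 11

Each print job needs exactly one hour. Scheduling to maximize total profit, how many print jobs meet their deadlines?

Take jobs in profit order; each goes to the latest open slot no later than its deadline.
Profit order: F=59 B=48 D=34 E=25 A=21 C=19 G=11
Assign: F→slot 2, B→slot 4, D→slot 3, E→slot 1, A skipped, C skipped, G skipped.
Slots: [1:E] [2:F] [3:D] [4:B]
4 of 7 scheduled.

4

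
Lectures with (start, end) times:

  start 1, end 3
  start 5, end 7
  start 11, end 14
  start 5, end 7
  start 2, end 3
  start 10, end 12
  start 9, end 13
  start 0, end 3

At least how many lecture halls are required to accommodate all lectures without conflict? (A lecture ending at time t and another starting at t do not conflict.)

Count concurrent intervals with a sweep; the peak is the room count.
Events (time:±→running): 0:+→1 1:+→2 2:+→3 … peak 3.

3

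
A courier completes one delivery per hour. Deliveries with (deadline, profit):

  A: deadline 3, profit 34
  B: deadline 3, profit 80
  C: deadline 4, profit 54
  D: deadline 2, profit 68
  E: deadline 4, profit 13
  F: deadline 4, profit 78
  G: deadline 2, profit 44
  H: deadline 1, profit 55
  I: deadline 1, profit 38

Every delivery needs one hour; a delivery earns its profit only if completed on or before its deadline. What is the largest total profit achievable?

281

Take jobs in profit order; each goes to the latest open slot no later than its deadline.
Profit order: B=80 F=78 D=68 H=55 C=54 G=44 I=38 A=34 E=13
Assign: B→slot 3, F→slot 4, D→slot 2, H→slot 1, C skipped, G skipped, I skipped, A skipped, E skipped.
Slots: [1:H] [2:D] [3:B] [4:F]
Profit = 55 + 68 + 80 + 78 = 281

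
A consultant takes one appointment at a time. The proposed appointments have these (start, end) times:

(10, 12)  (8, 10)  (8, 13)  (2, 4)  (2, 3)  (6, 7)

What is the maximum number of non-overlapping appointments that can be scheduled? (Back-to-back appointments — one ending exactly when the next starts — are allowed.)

4

Sorted by end: (2,3)  (2,4)  (6,7)  (8,10)  (10,12)  (8,13)
take (2,3); take (6,7); take (8,10); take (10,12); skip (8,13).
Selected 4 appointments.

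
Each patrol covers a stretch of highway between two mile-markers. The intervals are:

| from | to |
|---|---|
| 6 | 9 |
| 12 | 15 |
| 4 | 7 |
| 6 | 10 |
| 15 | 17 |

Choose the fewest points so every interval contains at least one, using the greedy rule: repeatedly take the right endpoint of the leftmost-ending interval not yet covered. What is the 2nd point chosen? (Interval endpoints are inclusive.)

Process intervals by earliest right end; each time one isn't hit yet, stab at its right endpoint.
Sorted: [4,7] [6,9] [6,10] [12,15] [15,17]
{[4,7],[6,9],[6,10]} hit by 7; {[12,15],[15,17]} hit by 15.
Points: 7, 15 (2 total).

15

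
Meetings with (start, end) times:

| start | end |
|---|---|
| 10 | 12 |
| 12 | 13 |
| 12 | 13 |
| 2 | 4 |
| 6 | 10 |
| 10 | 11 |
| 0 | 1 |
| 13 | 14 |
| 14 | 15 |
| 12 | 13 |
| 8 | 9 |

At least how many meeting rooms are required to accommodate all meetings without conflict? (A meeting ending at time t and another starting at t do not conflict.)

3

The answer is the maximum number of intervals overlapping at any instant.
Events (time:±→running): 0:+→1 1:-→0 2:+→1 4:-→0 6:+→1 8:+→2 9:-→1 10:-→0 10:+→1 10:+→2 11:-→1 12:-→0 12:+→1 12:+→2 12:+→3 … peak 3.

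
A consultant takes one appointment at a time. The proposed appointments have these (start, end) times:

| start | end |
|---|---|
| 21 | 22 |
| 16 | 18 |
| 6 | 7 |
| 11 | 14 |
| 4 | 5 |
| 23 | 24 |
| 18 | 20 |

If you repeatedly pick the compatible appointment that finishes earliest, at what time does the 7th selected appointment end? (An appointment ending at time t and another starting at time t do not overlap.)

24

Sorted by end: (4,5)  (6,7)  (11,14)  (16,18)  (18,20)  (21,22)  (23,24)
take (4,5); take (6,7); take (11,14); take (16,18); take (18,20); take (21,22); take (23,24).
Selected: (4,5) (6,7) (11,14) (16,18) (18,20) (21,22) (23,24)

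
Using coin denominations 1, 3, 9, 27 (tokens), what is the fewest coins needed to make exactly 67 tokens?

67 = 2×27 + 1×9 + 1×3 + 1×1
Total coins = 2 + 1 + 1 + 1 = 5

5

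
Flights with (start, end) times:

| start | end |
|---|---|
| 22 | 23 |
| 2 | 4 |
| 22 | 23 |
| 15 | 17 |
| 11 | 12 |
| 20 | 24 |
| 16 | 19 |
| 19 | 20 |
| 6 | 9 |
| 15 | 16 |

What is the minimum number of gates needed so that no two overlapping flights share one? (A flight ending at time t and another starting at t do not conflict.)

3

starts: [2, 6, 11, 15, 15, 16, 19, 20, 22, 22]
ends:   [4, 9, 12, 16, 17, 19, 20, 23, 23, 24]
s2→1 e4→0 s6→1 e9→0 s11→1 e12→0 s15→1 s15→2 e16→1 s16→2 e17→1 e19→0 s19→1 e20→0 s20→1 s22→2 s22→3  — peak 3.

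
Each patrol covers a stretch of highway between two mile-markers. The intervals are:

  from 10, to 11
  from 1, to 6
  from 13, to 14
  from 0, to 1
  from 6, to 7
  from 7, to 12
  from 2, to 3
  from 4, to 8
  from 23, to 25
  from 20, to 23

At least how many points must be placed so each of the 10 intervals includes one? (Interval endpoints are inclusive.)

6

Sorted: [0,1] [2,3] [1,6] [6,7] [4,8] [10,11] [7,12] [13,14] [20,23] [23,25]
{[0,1]} hit by 1; {[2,3],[1,6]} hit by 3; {[6,7],[4,8]} hit by 7; {[10,11],[7,12]} hit by 11; {[13,14]} hit by 14; {[20,23],[23,25]} hit by 23.
Points: 1, 3, 7, 11, 14, 23 (6 total).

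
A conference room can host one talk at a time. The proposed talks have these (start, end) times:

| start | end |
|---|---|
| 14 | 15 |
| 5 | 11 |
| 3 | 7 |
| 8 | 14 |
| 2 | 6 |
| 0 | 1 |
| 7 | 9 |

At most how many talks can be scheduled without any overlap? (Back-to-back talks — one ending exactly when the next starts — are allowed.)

Sort by end time and greedily take each interval whose start is ≥ the last chosen end.
By end time: (0,1), (2,6), (3,7), (7,9), (5,11), (8,14), (14,15).
Pick (0,1); next start ≥ 1 → (2,6); next start ≥ 6 → (7,9); next start ≥ 9 → (14,15).
Selected 4 talks.

4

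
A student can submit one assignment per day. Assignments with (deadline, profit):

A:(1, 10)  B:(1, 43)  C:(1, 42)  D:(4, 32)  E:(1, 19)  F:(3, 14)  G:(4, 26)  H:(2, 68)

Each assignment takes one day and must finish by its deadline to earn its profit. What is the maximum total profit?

169

By profit: H(d2,68), B(d1,43), C(d1,42), D(d4,32), G(d4,26), E(d1,19), F(d3,14), A(d1,10)
H→slot 2; B→slot 1; C skipped; D→slot 4; G→slot 3; E skipped; F skipped; A skipped.
Profit = 43 + 68 + 26 + 32 = 169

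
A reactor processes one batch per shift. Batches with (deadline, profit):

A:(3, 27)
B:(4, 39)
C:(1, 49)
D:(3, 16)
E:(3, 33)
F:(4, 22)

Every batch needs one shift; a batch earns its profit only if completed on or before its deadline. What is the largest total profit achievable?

148

Take jobs in profit order; each goes to the latest open slot no later than its deadline.
By profit: C(d1,49), B(d4,39), E(d3,33), A(d3,27), F(d4,22), D(d3,16)
C→slot 1; B→slot 4; E→slot 3; A→slot 2; F skipped; D skipped.
Profit = 49 + 27 + 33 + 39 = 148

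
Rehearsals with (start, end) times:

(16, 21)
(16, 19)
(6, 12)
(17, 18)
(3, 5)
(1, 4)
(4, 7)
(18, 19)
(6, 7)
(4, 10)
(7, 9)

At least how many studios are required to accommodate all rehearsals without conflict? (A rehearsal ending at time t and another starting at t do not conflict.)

Count concurrent intervals with a sweep; the peak is the room count.
starts: [1, 3, 4, 4, 6, 6, 7, 16, 16, 17, 18]
ends:   [4, 5, 7, 7, 9, 10, 12, 18, 19, 19, 21]
s1→1 s3→2 e4→1 s4→2 s4→3 e5→2 s6→3 s6→4  — peak 4.

4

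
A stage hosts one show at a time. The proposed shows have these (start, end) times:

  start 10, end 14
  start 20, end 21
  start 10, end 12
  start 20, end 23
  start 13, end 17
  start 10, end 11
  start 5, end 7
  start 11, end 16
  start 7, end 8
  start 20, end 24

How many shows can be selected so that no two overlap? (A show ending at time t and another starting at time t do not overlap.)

Greedy by earliest finish: after sorting by end time, pick each interval compatible with the last pick.
By end time: (5,7), (7,8), (10,11), (10,12), (10,14), (11,16), (13,17), (20,21), (20,23), (20,24).
Pick (5,7); next start ≥ 7 → (7,8); next start ≥ 8 → (10,11); next start ≥ 11 → (11,16); next start ≥ 16 → (20,21).
Selected 5 shows.

5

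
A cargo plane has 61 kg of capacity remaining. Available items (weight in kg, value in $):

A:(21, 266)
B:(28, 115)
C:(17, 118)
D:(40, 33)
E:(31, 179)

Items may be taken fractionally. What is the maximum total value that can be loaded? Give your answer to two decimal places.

Sort by value per unit weight and fill in that order.
Ratios (sorted): A 12.67, C 6.94, E 5.77, B 4.11, D 0.82
take A (21 @ 266); take C (17 @ 118); take 23/31 of E → 132.81. Capacity used 61/61.
Total value = 516.81

516.81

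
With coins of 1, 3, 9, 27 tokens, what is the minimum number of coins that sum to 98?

98 − 3×27→17 − 1×9→8 − 2×3→2 − 2×1→0
Total coins = 3 + 1 + 2 + 2 = 8

8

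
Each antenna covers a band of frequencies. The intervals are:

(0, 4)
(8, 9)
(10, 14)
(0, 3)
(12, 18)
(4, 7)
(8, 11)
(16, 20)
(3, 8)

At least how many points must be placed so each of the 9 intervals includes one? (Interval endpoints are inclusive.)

Sorted: [0,3] [0,4] [4,7] [3,8] [8,9] [8,11] [10,14] [12,18] [16,20]
{[0,3],[0,4]} hit by 3; {[4,7],[3,8]} hit by 7; {[8,9],[8,11]} hit by 9; {[10,14],[12,18]} hit by 14; {[16,20]} hit by 20.
Points: 3, 7, 9, 14, 20 (5 total).

5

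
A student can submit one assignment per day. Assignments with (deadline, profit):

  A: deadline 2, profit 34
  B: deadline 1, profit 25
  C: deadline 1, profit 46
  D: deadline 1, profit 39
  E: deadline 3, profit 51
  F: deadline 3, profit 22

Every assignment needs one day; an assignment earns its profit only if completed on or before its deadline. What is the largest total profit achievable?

131

Sort by profit descending; place each in the latest free slot ≤ its deadline.
Profit order: E=51 C=46 D=39 A=34 B=25 F=22
Assign: E→slot 3, C→slot 1, D skipped, A→slot 2, B skipped, F skipped.
Slots: [1:C] [2:A] [3:E]
Profit = 46 + 34 + 51 = 131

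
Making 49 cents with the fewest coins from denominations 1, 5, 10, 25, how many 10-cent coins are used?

Greedy: take as many of the largest coin as possible, then repeat with the remainder.
49 − 1×25→24 − 2×10→4 − 4×1→0
Count of 10: 2

2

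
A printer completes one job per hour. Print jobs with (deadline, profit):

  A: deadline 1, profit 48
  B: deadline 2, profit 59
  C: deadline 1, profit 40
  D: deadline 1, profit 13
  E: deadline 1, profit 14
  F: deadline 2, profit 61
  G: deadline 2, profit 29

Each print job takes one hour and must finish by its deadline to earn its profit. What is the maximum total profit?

Profit order: F=61 B=59 A=48 C=40 G=29 E=14 D=13
Assign: F→slot 2, B→slot 1, A skipped, C skipped, G skipped, E skipped, D skipped.
Slots: [1:B] [2:F]
Profit = 59 + 61 = 120

120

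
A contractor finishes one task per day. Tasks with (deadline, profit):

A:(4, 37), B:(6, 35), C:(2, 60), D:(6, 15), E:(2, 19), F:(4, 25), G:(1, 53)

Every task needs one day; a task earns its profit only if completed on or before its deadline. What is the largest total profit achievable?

By profit: C(d2,60), G(d1,53), A(d4,37), B(d6,35), F(d4,25), E(d2,19), D(d6,15)
C→slot 2; G→slot 1; A→slot 4; B→slot 6; F→slot 3; E skipped; D→slot 5.
Profit = 53 + 60 + 25 + 37 + 15 + 35 = 225

225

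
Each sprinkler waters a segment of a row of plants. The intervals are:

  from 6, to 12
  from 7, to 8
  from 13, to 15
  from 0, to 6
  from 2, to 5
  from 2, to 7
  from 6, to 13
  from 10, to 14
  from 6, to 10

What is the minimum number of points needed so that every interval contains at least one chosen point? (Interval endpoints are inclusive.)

3

Process intervals by earliest right end; each time one isn't hit yet, stab at its right endpoint.
Sorted: [2,5] [0,6] [2,7] [7,8] [6,10] [6,12] [6,13] [10,14] [13,15]
{[2,5],[0,6],[2,7]} hit by 5; {[7,8],[6,10],[6,12],[6,13]} hit by 8; {[10,14],[13,15]} hit by 14.
Points: 5, 8, 14 (3 total).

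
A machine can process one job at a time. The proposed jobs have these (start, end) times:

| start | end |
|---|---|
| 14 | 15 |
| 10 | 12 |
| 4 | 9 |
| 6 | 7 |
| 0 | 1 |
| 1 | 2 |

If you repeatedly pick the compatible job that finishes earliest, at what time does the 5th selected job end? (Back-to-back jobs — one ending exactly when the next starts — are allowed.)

Greedy by earliest finish: after sorting by end time, pick each interval compatible with the last pick.
Sorted by end: (0,1)  (1,2)  (6,7)  (4,9)  (10,12)  (14,15)
take (0,1); take (1,2); take (6,7); skip (4,9); take (10,12); take (14,15).
Selected: (0,1) (1,2) (6,7) (10,12) (14,15)

15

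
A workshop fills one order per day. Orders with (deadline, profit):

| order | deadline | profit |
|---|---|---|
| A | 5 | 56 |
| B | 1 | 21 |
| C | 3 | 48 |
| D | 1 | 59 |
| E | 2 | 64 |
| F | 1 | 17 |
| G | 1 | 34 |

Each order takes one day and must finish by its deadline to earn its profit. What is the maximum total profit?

Take jobs in profit order; each goes to the latest open slot no later than its deadline.
By profit: E(d2,64), D(d1,59), A(d5,56), C(d3,48), G(d1,34), B(d1,21), F(d1,17)
E→slot 2; D→slot 1; A→slot 5; C→slot 3; G skipped; B skipped; F skipped.
Profit = 59 + 64 + 48 + 56 = 227

227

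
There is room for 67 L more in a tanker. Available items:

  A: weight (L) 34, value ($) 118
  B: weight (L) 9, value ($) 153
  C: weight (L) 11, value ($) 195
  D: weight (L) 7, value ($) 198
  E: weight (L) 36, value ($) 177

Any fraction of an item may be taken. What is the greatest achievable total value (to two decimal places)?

Ratios (sorted): D 28.29, C 17.73, B 17.00, E 4.92, A 3.47
take D (7 @ 198); take C (11 @ 195); take B (9 @ 153); take E (36 @ 177); take 4/34 of A → 13.88. Capacity used 67/67.
Total value = 736.88

736.88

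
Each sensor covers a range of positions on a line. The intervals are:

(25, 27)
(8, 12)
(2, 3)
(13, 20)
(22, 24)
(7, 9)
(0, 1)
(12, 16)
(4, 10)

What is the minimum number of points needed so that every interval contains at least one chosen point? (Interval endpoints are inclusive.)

6

By right end: [0,1]  [2,3]  [7,9]  [4,10]  [8,12]  [12,16]  [13,20]  [22,24]  [25,27]
[0,1] uncovered → point at 1; [2,3] uncovered → point at 3; [7,9] uncovered → point at 9; [12,16] uncovered → point at 16; [22,24] uncovered → point at 24; [25,27] uncovered → point at 27.
Points: 1, 3, 9, 16, 24, 27 (6 total).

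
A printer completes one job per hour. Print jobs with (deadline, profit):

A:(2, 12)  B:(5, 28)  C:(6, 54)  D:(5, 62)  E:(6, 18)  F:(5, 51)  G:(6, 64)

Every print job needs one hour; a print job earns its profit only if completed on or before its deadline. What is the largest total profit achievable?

Take jobs in profit order; each goes to the latest open slot no later than its deadline.
Profit order: G=64 D=62 C=54 F=51 B=28 E=18 A=12
Assign: G→slot 6, D→slot 5, C→slot 4, F→slot 3, B→slot 2, E→slot 1, A skipped.
Slots: [1:E] [2:B] [3:F] [4:C] [5:D] [6:G]
Profit = 18 + 28 + 51 + 54 + 62 + 64 = 277

277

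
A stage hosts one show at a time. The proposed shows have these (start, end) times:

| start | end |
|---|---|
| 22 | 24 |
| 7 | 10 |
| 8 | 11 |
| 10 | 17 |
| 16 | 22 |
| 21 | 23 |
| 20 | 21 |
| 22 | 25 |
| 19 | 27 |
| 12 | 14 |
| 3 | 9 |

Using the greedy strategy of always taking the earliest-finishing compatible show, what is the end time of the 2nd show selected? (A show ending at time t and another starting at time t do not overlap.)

14

Sort by end time and greedily take each interval whose start is ≥ the last chosen end.
Sorted by end: (3,9)  (7,10)  (8,11)  (12,14)  (10,17)  (20,21)  (16,22)  (21,23)  (22,24)  (22,25)  (19,27)
take (3,9); skip (7,10); skip (8,11); take (12,14); take (20,21); take (21,23); skip (22,24).
Selected: (3,9) (12,14) (20,21) (21,23)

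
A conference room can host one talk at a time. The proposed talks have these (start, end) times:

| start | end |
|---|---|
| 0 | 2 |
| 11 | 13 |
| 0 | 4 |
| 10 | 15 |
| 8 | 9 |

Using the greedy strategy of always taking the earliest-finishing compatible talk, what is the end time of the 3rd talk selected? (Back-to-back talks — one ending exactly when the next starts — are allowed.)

Sorted by end: (0,2)  (0,4)  (8,9)  (11,13)  (10,15)
take (0,2); skip (0,4); take (8,9); take (11,13); skip (10,15).
Selected: (0,2) (8,9) (11,13)

13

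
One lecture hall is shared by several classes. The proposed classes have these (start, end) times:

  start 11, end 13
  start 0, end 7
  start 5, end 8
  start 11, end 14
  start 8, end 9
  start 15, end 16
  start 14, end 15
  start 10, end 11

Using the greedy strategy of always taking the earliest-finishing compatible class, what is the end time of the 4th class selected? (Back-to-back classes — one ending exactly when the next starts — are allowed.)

Sorted by end: (0,7)  (5,8)  (8,9)  (10,11)  (11,13)  (11,14)  (14,15)  (15,16)
take (0,7); take (8,9); take (10,11); take (11,13); take (14,15); take (15,16).
Selected: (0,7) (8,9) (10,11) (11,13) (14,15) (15,16)

13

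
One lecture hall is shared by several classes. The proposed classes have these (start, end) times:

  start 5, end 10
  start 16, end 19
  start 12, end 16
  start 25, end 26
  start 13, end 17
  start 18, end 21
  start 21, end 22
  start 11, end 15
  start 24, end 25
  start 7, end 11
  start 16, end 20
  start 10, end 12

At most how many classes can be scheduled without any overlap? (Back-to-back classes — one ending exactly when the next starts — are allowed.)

Sort by end time and greedily take each interval whose start is ≥ the last chosen end.
By end time: (5,10), (7,11), (10,12), (11,15), (12,16), (13,17), (16,19), (16,20), (18,21), (21,22), (24,25), (25,26).
Pick (5,10); next start ≥ 10 → (10,12); next start ≥ 12 → (12,16); next start ≥ 16 → (16,19); next start ≥ 19 → (21,22); next start ≥ 22 → (24,25); next start ≥ 25 → (25,26).
Selected 7 classes.

7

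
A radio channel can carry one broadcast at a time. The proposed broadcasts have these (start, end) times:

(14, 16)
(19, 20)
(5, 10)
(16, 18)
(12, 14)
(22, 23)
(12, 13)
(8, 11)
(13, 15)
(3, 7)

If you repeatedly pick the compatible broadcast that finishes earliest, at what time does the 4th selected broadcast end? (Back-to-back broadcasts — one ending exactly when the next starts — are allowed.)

Sort by end time and greedily take each interval whose start is ≥ the last chosen end.
By end time: (3,7), (5,10), (8,11), (12,13), (12,14), (13,15), (14,16), (16,18), (19,20), (22,23).
Pick (3,7); next start ≥ 7 → (8,11); next start ≥ 11 → (12,13); next start ≥ 13 → (13,15); next start ≥ 15 → (16,18); next start ≥ 18 → (19,20); next start ≥ 20 → (22,23).
Selected: (3,7) (8,11) (12,13) (13,15) (16,18) (19,20) (22,23)

15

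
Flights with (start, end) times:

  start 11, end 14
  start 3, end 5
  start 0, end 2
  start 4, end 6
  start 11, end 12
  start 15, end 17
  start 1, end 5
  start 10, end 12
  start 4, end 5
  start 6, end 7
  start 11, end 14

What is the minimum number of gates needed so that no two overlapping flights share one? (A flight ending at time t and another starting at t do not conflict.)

starts: [0, 1, 3, 4, 4, 6, 10, 11, 11, 11, 15]
ends:   [2, 5, 5, 5, 6, 7, 12, 12, 14, 14, 17]
s0→1 s1→2 e2→1 s3→2 s4→3 s4→4  — peak 4.

4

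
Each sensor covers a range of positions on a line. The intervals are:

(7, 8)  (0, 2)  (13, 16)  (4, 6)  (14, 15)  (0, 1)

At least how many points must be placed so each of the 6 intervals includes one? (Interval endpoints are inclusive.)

4

By right end: [0,1]  [0,2]  [4,6]  [7,8]  [14,15]  [13,16]
[0,1] uncovered → point at 1; [4,6] uncovered → point at 6; [7,8] uncovered → point at 8; [14,15] uncovered → point at 15.
Points: 1, 6, 8, 15 (4 total).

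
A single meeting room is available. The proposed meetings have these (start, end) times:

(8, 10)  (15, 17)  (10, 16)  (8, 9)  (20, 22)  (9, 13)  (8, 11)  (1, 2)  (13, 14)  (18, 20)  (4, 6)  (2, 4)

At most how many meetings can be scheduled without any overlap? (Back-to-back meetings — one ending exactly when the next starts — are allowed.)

Sorted by end: (1,2)  (2,4)  (4,6)  (8,9)  (8,10)  (8,11)  (9,13)  (13,14)  (10,16)  (15,17)  (18,20)  (20,22)
take (1,2); take (2,4); take (4,6); take (8,9); skip (8,10); skip (8,11); take (9,13); take (13,14); skip (10,16); take (15,17); take (18,20); take (20,22).
Selected 9 meetings.

9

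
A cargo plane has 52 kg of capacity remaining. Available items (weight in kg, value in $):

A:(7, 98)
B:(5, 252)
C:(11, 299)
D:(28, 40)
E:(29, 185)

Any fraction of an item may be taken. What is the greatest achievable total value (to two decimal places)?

834.00

Sort by value per unit weight and fill in that order.
Ratios (sorted): B 50.40, C 27.18, A 14.00, E 6.38, D 1.43
take B (5 @ 252); take C (11 @ 299); take A (7 @ 98); take E (29 @ 185). Capacity used 52/52.
Total value = 834.00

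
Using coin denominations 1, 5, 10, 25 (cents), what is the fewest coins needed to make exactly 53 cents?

53 − 2×25→3 − 3×1→0
Total coins = 2 + 3 = 5

5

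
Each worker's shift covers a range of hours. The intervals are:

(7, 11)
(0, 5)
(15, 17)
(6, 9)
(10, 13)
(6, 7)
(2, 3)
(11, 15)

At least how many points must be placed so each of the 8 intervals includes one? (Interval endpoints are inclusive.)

Sort by right endpoint; whenever an interval is uncovered, place a point at its right end.
By right end: [2,3]  [0,5]  [6,7]  [6,9]  [7,11]  [10,13]  [11,15]  [15,17]
[2,3] uncovered → point at 3; [6,7] uncovered → point at 7; [10,13] uncovered → point at 13; [15,17] uncovered → point at 17.
Points: 3, 7, 13, 17 (4 total).

4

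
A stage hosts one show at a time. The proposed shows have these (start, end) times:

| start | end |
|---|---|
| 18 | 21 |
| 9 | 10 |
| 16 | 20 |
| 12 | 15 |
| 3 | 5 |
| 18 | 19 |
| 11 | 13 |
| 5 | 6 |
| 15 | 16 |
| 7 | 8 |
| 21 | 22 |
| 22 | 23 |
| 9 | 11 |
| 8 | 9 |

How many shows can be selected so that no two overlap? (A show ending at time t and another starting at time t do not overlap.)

Sorted by end: (3,5)  (5,6)  (7,8)  (8,9)  (9,10)  (9,11)  (11,13)  (12,15)  (15,16)  (18,19)  (16,20)  (18,21)  (21,22)  (22,23)
take (3,5); take (5,6); take (7,8); take (8,9); take (9,10); skip (9,11); take (11,13); skip (12,15); take (15,16); take (18,19); take (21,22); take (22,23).
Selected 10 shows.

10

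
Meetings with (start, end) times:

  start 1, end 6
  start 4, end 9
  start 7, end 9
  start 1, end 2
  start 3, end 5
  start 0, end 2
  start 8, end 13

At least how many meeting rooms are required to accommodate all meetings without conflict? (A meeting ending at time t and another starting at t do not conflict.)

3

The answer is the maximum number of intervals overlapping at any instant.
starts: [0, 1, 1, 3, 4, 7, 8]
ends:   [2, 2, 5, 6, 9, 9, 13]
s0→1 s1→2 s1→3  — peak 3.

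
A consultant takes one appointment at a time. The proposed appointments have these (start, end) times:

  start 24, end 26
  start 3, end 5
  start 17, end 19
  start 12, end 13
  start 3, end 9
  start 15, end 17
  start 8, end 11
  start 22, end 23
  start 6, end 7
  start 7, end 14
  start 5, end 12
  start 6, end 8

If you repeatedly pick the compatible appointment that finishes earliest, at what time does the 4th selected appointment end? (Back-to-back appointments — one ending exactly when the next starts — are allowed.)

13

Greedy by earliest finish: after sorting by end time, pick each interval compatible with the last pick.
By end time: (3,5), (6,7), (6,8), (3,9), (8,11), (5,12), (12,13), (7,14), (15,17), (17,19), (22,23), (24,26).
Pick (3,5); next start ≥ 5 → (6,7); next start ≥ 7 → (8,11); next start ≥ 11 → (12,13); next start ≥ 13 → (15,17); next start ≥ 17 → (17,19); next start ≥ 19 → (22,23); next start ≥ 23 → (24,26).
Selected: (3,5) (6,7) (8,11) (12,13) (15,17) (17,19) (22,23) (24,26)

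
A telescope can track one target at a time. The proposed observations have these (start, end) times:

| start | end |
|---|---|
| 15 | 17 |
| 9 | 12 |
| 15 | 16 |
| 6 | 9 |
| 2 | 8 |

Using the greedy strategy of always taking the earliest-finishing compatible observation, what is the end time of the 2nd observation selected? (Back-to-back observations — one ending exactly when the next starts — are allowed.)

Sort by end time and greedily take each interval whose start is ≥ the last chosen end.
Sorted by end: (2,8)  (6,9)  (9,12)  (15,16)  (15,17)
take (2,8); take (9,12); take (15,16).
Selected: (2,8) (9,12) (15,16)

12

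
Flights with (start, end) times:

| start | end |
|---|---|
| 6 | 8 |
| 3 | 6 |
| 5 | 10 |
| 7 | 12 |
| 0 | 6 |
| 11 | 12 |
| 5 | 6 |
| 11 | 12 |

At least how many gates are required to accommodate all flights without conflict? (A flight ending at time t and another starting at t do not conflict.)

Count concurrent intervals with a sweep; the peak is the room count.
starts: [0, 3, 5, 5, 6, 7, 11, 11]
ends:   [6, 6, 6, 8, 10, 12, 12, 12]
s0→1 s3→2 s5→3 s5→4  — peak 4.

4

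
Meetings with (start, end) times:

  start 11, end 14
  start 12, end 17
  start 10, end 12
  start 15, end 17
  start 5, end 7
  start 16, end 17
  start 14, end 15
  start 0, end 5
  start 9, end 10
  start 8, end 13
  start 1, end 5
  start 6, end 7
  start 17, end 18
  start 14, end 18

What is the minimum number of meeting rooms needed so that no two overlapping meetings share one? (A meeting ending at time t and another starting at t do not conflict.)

4

Count concurrent intervals with a sweep; the peak is the room count.
starts: [0, 1, 5, 6, 8, 9, 10, 11, 12, 14, 14, 15, 16, 17]
ends:   [5, 5, 7, 7, 10, 12, 13, 14, 15, 17, 17, 17, 18, 18]
s0→1 s1→2 e5→1 e5→0 s5→1 s6→2 e7→1 e7→0 s8→1 s9→2 e10→1 s10→2 s11→3 e12→2 s12→3 e13→2 e14→1 s14→2 s14→3 e15→2 s15→3 s16→4  — peak 4.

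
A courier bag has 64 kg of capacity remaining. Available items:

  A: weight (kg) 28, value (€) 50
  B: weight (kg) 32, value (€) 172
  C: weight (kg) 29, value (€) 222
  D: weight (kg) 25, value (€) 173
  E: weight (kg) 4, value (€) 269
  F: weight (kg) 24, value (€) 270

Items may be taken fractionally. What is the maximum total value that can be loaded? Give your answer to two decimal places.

809.44

Greedy by value/weight ratio, highest first.
Ratios (sorted): E 67.25, F 11.25, C 7.66, D 6.92, B 5.38, A 1.79
take E (4 @ 269); take F (24 @ 270); take C (29 @ 222); take 7/25 of D → 48.44. Capacity used 64/64.
Total value = 809.44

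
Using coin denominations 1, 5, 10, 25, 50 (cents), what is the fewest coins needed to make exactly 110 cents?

3

Use the largest denomination that fits, subtract, and repeat.
110 − 2×50→10 − 1×10→0
Total coins = 2 + 1 = 3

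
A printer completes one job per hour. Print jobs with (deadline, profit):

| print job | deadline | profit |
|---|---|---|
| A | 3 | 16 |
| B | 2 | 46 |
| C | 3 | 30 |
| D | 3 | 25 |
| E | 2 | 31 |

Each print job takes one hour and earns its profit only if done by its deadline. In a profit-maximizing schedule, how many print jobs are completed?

Take jobs in profit order; each goes to the latest open slot no later than its deadline.
By profit: B(d2,46), E(d2,31), C(d3,30), D(d3,25), A(d3,16)
B→slot 2; E→slot 1; C→slot 3; D skipped; A skipped.
3 of 5 scheduled.

3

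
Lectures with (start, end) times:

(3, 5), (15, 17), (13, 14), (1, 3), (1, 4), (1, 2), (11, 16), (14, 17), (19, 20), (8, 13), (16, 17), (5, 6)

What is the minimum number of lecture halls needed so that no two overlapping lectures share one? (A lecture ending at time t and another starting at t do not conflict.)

3

Count concurrent intervals with a sweep; the peak is the room count.
starts: [1, 1, 1, 3, 5, 8, 11, 13, 14, 15, 16, 19]
ends:   [2, 3, 4, 5, 6, 13, 14, 16, 17, 17, 17, 20]
s1→1 s1→2 s1→3  — peak 3.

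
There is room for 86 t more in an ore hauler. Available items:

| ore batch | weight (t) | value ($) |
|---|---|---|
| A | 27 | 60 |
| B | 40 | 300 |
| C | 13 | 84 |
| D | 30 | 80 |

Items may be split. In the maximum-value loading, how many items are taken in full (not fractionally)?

3

Order: B (300/40=7.50) > C (84/13=6.46) > D (80/30=2.67) > A (60/27=2.22)
Fill: take B (40 @ 300) → take C (13 @ 84) → take D (30 @ 80) → take 3/27 of A → 6.67; 86/86 used.
3 item(s) taken whole; one partial (take 3/27 of A).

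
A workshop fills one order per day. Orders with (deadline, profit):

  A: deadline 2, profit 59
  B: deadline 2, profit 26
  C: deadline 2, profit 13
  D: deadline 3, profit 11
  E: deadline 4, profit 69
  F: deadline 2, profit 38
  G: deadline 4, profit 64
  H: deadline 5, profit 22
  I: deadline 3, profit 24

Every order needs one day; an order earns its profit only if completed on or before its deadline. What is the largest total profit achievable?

252

By profit: E(d4,69), G(d4,64), A(d2,59), F(d2,38), B(d2,26), I(d3,24), H(d5,22), C(d2,13), D(d3,11)
E→slot 4; G→slot 3; A→slot 2; F→slot 1; B skipped; I skipped; H→slot 5; C skipped; D skipped.
Profit = 38 + 59 + 64 + 69 + 22 = 252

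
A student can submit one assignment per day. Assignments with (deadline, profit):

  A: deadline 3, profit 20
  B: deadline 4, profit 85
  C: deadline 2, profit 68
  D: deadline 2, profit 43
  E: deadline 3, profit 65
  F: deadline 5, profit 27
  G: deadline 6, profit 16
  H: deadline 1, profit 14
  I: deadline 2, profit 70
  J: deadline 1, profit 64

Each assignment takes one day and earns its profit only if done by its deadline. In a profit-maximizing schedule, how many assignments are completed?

6

Sort by profit descending; place each in the latest free slot ≤ its deadline.
Profit order: B=85 I=70 C=68 E=65 J=64 D=43 F=27 A=20 G=16 H=14
Assign: B→slot 4, I→slot 2, C→slot 1, E→slot 3, J skipped, D skipped, F→slot 5, A skipped, G→slot 6, H skipped.
Slots: [1:C] [2:I] [3:E] [4:B] [5:F] [6:G]
6 of 10 scheduled.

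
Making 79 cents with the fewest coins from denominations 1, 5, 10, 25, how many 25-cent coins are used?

79 = 3×25 + 4×1
Count of 25: 3

3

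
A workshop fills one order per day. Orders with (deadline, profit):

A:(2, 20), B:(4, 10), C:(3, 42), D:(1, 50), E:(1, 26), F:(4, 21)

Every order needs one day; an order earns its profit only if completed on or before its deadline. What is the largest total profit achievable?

Profit order: D=50 C=42 E=26 F=21 A=20 B=10
Assign: D→slot 1, C→slot 3, E skipped, F→slot 4, A→slot 2, B skipped.
Slots: [1:D] [2:A] [3:C] [4:F]
Profit = 50 + 20 + 42 + 21 = 133

133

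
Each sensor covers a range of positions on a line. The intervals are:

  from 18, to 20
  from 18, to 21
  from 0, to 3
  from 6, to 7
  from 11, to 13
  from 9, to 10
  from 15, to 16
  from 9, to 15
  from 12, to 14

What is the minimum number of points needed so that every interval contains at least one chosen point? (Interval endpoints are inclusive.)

Process intervals by earliest right end; each time one isn't hit yet, stab at its right endpoint.
Sorted: [0,3] [6,7] [9,10] [11,13] [12,14] [9,15] [15,16] [18,20] [18,21]
{[0,3]} hit by 3; {[6,7]} hit by 7; {[9,10]} hit by 10; {[11,13],[12,14],[9,15]} hit by 13; {[15,16]} hit by 16; {[18,20],[18,21]} hit by 20.
Points: 3, 7, 10, 13, 16, 20 (6 total).

6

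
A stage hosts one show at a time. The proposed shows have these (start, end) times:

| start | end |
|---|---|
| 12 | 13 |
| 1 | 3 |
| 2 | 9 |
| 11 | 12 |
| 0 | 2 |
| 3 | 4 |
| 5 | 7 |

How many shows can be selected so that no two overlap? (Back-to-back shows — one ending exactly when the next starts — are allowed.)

5

Greedy by earliest finish: after sorting by end time, pick each interval compatible with the last pick.
Sorted by end: (0,2)  (1,3)  (3,4)  (5,7)  (2,9)  (11,12)  (12,13)
take (0,2); skip (1,3); take (3,4); take (5,7); skip (2,9); take (11,12); take (12,13).
Selected 5 shows.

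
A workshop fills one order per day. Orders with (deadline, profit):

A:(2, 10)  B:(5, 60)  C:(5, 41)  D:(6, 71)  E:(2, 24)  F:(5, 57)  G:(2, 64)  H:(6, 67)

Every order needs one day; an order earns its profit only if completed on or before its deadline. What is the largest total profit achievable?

360

Take jobs in profit order; each goes to the latest open slot no later than its deadline.
Profit order: D=71 H=67 G=64 B=60 F=57 C=41 E=24 A=10
Assign: D→slot 6, H→slot 5, G→slot 2, B→slot 4, F→slot 3, C→slot 1, E skipped, A skipped.
Slots: [1:C] [2:G] [3:F] [4:B] [5:H] [6:D]
Profit = 41 + 64 + 57 + 60 + 67 + 71 = 360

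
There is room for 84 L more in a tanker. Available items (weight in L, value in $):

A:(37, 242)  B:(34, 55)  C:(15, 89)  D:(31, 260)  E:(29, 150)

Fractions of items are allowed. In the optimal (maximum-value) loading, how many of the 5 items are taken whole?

Sort by value per unit weight and fill in that order.
Ratios (sorted): D 8.39, A 6.54, C 5.93, E 5.17, B 1.62
take D (31 @ 260); take A (37 @ 242); take C (15 @ 89); take 1/29 of E → 5.17. Capacity used 84/84.
3 item(s) taken whole; one partial (take 1/29 of E).

3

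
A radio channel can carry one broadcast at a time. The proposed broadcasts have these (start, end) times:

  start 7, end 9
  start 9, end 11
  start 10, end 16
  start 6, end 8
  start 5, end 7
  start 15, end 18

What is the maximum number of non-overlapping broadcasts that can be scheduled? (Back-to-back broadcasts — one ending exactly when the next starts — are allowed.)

4

Order by finish time; keep every interval that doesn't clash with the previous kept one.
Sorted by end: (5,7)  (6,8)  (7,9)  (9,11)  (10,16)  (15,18)
take (5,7); take (7,9); take (9,11); take (15,18).
Selected 4 broadcasts.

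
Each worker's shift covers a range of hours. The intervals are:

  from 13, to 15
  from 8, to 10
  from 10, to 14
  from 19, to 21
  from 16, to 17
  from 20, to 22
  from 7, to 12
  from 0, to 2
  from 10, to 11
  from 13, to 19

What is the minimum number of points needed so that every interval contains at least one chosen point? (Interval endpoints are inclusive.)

5

Sorted: [0,2] [8,10] [10,11] [7,12] [10,14] [13,15] [16,17] [13,19] [19,21] [20,22]
{[0,2]} hit by 2; {[8,10],[10,11],[7,12],[10,14]} hit by 10; {[13,15]} hit by 15; {[16,17],[13,19]} hit by 17; {[19,21],[20,22]} hit by 21.
Points: 2, 10, 15, 17, 21 (5 total).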